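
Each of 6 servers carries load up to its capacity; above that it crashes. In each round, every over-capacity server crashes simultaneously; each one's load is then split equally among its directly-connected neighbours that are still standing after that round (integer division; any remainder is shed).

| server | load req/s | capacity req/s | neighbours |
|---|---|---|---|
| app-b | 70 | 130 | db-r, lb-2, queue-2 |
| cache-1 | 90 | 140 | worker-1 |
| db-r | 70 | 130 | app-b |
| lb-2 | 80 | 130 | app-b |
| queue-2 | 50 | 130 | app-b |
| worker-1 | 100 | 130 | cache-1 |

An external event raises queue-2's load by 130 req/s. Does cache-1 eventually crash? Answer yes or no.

no

Round 1 — queue-2 at 180 > 130. queue-2 crashes.
  queue-2 sheds 180 req/s to app-b: 180 each.
    app-b: 70+180 = 250 > 130
Round 2 — app-b crashes.
  app-b sheds 250 req/s to db-r, lb-2: 125 each.
    db-r: 70+125 = 195 > 130
    lb-2: 80+125 = 205 > 130
Round 3 — db-r, lb-2 crash.
  db-r sheds 195 req/s: no online neighbours, lost.
  lb-2 sheds 205 req/s: no online neighbours, lost.
No further crashes.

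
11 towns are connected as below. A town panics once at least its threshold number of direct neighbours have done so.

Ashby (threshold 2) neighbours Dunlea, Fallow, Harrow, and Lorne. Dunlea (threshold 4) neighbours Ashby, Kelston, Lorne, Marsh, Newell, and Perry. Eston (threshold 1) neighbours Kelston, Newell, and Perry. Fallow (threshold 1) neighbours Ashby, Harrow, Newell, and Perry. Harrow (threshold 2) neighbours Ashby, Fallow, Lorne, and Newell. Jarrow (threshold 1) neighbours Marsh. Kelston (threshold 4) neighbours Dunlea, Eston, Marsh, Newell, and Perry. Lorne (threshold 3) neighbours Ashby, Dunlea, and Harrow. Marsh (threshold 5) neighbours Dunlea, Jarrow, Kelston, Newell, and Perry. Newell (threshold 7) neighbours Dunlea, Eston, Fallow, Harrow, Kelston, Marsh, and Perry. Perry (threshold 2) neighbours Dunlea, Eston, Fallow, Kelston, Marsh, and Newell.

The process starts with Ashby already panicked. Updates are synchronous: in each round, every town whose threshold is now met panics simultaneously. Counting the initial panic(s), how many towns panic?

3

Round 1 — Ashby panics (initial).
Round 2 — checking thresholds:
  Dunlea: 1 of 6 neighbours < 4, not yet.
  Fallow: 1 of 4 neighbours ≥ 1, panics.
  Harrow: 1 of 4 neighbours < 2, not yet.
  Lorne: 1 of 3 neighbours < 3, not yet.
Round 3 — checking thresholds:
  Dunlea: 1 of 6 neighbours < 4, not yet.
  Harrow: 2 of 4 neighbours ≥ 2, panics.
  Lorne: 1 of 3 neighbours < 3, not yet.
  Newell: 1 of 7 neighbours < 7, not yet.
  Perry: 1 of 6 neighbours < 2, not yet.
Round 4 — no new panics; cascade stops.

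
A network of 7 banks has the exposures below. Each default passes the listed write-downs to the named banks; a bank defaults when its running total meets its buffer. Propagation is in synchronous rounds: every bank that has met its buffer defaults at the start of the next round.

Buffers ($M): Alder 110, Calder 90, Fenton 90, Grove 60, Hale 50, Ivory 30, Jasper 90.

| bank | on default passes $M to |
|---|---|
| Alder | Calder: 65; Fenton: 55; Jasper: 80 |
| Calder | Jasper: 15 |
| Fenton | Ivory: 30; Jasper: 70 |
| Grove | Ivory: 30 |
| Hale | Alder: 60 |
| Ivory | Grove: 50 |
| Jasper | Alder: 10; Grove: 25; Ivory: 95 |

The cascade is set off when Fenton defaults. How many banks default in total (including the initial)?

2

Round 1 — Fenton defaults (initial).
  Ivory: +30 → 30 ≥ 30
  Jasper: +70 → 70 < 90
Round 2 — Ivory defaults.
  Grove: +50 → 50 < 60
No further defaults.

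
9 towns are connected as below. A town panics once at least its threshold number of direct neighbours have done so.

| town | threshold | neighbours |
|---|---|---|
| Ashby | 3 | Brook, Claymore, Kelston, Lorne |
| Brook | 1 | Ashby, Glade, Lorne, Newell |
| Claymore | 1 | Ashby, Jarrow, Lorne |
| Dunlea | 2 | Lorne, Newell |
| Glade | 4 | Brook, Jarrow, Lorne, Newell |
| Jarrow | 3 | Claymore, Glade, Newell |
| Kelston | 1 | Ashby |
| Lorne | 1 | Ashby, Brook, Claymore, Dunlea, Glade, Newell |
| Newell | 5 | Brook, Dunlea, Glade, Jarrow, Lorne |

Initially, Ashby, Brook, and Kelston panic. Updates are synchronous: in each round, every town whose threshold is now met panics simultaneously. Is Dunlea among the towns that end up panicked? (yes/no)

no

Round 1 — Ashby, Brook, Kelston panic (initial).
Round 2 — checking thresholds:
  Claymore: 1 of 3 neighbours ≥ 1, panics.
  Glade: 1 of 4 neighbours < 4, holds.
  Lorne: 2 of 6 neighbours ≥ 1, panics.
  Newell: 1 of 5 neighbours < 5, holds.
Round 3 — no new panics; cascade stops.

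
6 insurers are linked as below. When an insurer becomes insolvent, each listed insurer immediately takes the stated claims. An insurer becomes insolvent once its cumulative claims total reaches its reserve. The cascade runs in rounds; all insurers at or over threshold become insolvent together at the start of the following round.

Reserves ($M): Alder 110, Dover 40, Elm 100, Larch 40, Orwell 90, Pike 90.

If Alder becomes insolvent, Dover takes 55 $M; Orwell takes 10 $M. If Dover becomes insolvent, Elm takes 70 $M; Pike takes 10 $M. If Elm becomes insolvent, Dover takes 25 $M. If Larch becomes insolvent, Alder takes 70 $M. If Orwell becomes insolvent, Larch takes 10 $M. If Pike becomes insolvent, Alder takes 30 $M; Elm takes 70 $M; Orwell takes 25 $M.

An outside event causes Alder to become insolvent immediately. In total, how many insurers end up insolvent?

2

Round 1 — Alder becomes insolvent (initial).
  Dover: +55 → 55 ≥ 40
  Orwell: +10 → 10 < 90
Round 2 — Dover becomes insolvent.
  Elm: +70 → 70 < 100
  Pike: +10 → 10 < 90
No further insolvencies.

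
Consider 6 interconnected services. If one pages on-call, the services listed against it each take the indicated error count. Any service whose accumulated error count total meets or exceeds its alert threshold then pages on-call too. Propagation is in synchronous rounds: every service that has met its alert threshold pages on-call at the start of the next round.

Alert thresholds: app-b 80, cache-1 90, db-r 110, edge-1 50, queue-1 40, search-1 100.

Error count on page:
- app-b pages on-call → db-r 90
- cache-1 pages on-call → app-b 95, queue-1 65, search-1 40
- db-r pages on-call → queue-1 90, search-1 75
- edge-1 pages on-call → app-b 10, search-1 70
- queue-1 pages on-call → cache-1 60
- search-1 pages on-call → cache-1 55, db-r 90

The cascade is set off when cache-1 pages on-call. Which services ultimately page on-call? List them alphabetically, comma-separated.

app-b, cache-1, queue-1

Round 1 — cache-1 pages on-call (initial).
  app-b: +95 → 95 ≥ 80
  queue-1: +65 → 65 ≥ 40
  search-1: +40 → 40 < 100
Round 2 — app-b, queue-1 page on-call.
  db-r: +90 → 90 < 110
No further pages.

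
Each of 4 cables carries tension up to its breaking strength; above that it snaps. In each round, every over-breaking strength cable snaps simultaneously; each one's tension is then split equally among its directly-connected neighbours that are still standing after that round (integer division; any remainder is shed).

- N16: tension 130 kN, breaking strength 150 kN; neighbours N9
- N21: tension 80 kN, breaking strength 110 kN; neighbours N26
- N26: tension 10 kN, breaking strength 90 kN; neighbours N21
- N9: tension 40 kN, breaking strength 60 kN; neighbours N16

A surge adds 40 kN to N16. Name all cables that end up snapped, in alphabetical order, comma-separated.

Round 1 — N16 at 170 > 150. N16 snaps.
  N16 sheds 170 kN to N9: 170 each.
    N9: 40+170 = 210 > 60
Round 2 — N9 snaps.
  N9 sheds 210 kN: no online neighbours, lost.
No further breaks.

N16, N9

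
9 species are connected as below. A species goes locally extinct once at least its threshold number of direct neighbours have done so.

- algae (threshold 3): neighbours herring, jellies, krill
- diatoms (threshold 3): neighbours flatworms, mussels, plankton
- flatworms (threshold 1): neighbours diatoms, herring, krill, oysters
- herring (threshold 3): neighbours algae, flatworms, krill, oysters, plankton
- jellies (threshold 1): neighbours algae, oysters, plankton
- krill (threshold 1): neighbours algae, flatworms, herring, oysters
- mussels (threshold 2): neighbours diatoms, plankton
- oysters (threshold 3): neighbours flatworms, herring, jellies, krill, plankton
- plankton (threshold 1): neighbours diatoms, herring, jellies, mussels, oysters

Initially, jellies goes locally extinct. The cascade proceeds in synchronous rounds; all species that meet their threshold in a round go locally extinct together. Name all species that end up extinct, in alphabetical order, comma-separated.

Round 1 — jellies goes locally extinct (initial).
Round 2 — checking thresholds:
  algae: 1 of 3 neighbours < 3, holds.
  oysters: 1 of 5 neighbours < 3, holds.
  plankton: 1 of 5 neighbours ≥ 1, goes locally extinct.
Round 3 — no new extinctions; cascade stops.

jellies, plankton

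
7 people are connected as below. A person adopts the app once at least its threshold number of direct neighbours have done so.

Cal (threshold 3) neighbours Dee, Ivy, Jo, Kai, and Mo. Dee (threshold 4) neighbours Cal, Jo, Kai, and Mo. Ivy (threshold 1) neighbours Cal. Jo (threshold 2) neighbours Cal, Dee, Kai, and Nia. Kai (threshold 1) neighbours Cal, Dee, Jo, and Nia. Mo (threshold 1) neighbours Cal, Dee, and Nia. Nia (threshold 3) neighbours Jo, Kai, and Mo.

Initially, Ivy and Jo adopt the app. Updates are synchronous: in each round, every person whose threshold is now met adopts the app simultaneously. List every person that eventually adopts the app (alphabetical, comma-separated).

Cal, Dee, Ivy, Jo, Kai, Mo, Nia

Round 1 — Ivy, Jo adopt the app (initial).
Round 2 — checking thresholds:
  Cal: 2 of 5 neighbours < 3, not yet.
  Dee: 1 of 4 neighbours < 4, not yet.
  Kai: 1 of 4 neighbours ≥ 1, adopts the app.
  Nia: 1 of 3 neighbours < 3, not yet.
Round 3 — checking thresholds:
  Cal: 3 of 5 neighbours ≥ 3, adopts the app.
  Dee: 2 of 4 neighbours < 4, not yet.
  Nia: 2 of 3 neighbours < 3, not yet.
Round 4 — checking thresholds:
  Dee: 3 of 4 neighbours < 4, not yet.
  Mo: 1 of 3 neighbours ≥ 1, adopts the app.
  Nia: 2 of 3 neighbours < 3, not yet.
Round 5 — checking thresholds:
  Dee: 4 of 4 neighbours ≥ 4, adopts the app.
  Nia: 3 of 3 neighbours ≥ 3, adopts the app.
Round 6 — no new adoptions; cascade stops.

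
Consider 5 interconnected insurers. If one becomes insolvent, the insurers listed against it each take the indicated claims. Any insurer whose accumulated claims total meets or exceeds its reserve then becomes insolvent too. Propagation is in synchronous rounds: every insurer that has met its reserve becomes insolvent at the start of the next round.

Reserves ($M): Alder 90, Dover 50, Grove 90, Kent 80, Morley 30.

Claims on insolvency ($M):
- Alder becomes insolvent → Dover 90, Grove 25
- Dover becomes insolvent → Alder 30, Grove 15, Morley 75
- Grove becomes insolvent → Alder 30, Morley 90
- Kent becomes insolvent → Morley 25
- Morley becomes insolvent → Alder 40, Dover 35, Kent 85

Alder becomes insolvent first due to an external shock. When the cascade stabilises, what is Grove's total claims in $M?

Round 1 — Alder becomes insolvent (initial).
  Dover: +90 → 90 ≥ 50
  Grove: +25 → 25 < 90
Round 2 — Dover becomes insolvent.
  Grove: +15 → 40 < 90
  Morley: +75 → 75 ≥ 30
Round 3 — Morley becomes insolvent.
  Kent: +85 → 85 ≥ 80
Round 4 — Kent becomes insolvent.
No further insolvencies.

40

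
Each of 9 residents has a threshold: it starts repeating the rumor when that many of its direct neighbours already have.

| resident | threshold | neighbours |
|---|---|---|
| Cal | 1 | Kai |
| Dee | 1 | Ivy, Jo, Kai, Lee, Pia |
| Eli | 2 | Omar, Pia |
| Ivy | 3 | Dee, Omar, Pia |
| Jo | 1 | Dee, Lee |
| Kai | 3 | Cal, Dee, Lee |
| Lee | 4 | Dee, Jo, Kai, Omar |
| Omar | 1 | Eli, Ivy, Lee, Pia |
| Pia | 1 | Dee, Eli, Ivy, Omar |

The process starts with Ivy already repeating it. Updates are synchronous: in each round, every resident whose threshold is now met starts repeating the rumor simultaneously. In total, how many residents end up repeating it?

6

Round 1 — Ivy starts repeating the rumor (initial).
Round 2 — checking thresholds:
  Dee: 1 of 5 neighbours ≥ 1, starts repeating the rumor.
  Omar: 1 of 4 neighbours ≥ 1, starts repeating the rumor.
  Pia: 1 of 4 neighbours ≥ 1, starts repeating the rumor.
Round 3 — checking thresholds:
  Eli: 2 of 2 neighbours ≥ 2, starts repeating the rumor.
  Jo: 1 of 2 neighbours ≥ 1, starts repeating the rumor.
  Kai: 1 of 3 neighbours < 3, not yet.
  Lee: 2 of 4 neighbours < 4, not yet.
Round 4 — no new spreads; cascade stops.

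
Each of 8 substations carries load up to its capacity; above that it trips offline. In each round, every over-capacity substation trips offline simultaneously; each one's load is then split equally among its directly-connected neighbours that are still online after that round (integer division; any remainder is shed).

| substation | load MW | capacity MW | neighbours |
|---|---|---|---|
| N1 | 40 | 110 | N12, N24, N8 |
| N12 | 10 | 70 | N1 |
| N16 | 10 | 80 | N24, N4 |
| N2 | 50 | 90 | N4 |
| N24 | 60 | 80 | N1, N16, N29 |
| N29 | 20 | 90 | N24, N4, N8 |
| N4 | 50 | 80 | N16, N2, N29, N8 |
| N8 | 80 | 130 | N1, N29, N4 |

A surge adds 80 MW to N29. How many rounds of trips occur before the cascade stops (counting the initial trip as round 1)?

Round 1 — N29 at 100 > 90. N29 trips offline.
  N29 sheds 100 MW to N24, N4, N8: 33 each (1 lost).
    N24: 60+33 = 93 > 80
    N4: 50+33 = 83 > 80
    N8: 80+33 = 113 ≤ 130
Round 2 — N24, N4 trip offline.
  N24 sheds 93 MW to N1, N16: 46 each (1 lost).
    N1: 40+46 = 86 ≤ 110
    N16: 10+46 = 56 ≤ 80
  N4 sheds 83 MW to N16, N2, N8: 27 each (2 lost).
    N16: 56+27 = 83 > 80
    N2: 50+27 = 77 ≤ 90
    N8: 113+27 = 140 > 130
Round 3 — N16, N8 trip offline.
  N16 sheds 83 MW: no online neighbours, lost.
  N8 sheds 140 MW to N1: 140 each.
    N1: 86+140 = 226 > 110
Round 4 — N1 trips offline.
  N1 sheds 226 MW to N12: 226 each.
    N12: 10+226 = 236 > 70
Round 5 — N12 trips offline.
  N12 sheds 236 MW: no online neighbours, lost.
No further trips.

5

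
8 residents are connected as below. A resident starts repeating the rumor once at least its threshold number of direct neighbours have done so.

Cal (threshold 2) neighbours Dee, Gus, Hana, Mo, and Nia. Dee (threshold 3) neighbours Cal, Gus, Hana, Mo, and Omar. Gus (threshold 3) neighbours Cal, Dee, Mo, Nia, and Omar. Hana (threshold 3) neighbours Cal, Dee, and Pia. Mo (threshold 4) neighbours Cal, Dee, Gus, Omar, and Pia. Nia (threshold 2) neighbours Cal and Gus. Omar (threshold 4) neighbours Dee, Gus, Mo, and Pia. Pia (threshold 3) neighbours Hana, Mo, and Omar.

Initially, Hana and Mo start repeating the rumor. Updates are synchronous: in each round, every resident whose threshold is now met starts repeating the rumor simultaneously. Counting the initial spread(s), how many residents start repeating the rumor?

Round 1 — Hana, Mo start repeating the rumor (initial).
Round 2 — checking thresholds:
  Cal: 2 of 5 neighbours ≥ 2, starts repeating the rumor.
  Dee: 2 of 5 neighbours < 3, holds.
  Gus: 1 of 5 neighbours < 3, holds.
  Omar: 1 of 4 neighbours < 4, holds.
  Pia: 2 of 3 neighbours < 3, holds.
Round 3 — checking thresholds:
  Dee: 3 of 5 neighbours ≥ 3, starts repeating the rumor.
  Gus: 2 of 5 neighbours < 3, holds.
  Nia: 1 of 2 neighbours < 2, holds.
  Omar: 1 of 4 neighbours < 4, holds.
  Pia: 2 of 3 neighbours < 3, holds.
Round 4 — checking thresholds:
  Gus: 3 of 5 neighbours ≥ 3, starts repeating the rumor.
  Nia: 1 of 2 neighbours < 2, holds.
  Omar: 2 of 4 neighbours < 4, holds.
  Pia: 2 of 3 neighbours < 3, holds.
Round 5 — checking thresholds:
  Nia: 2 of 2 neighbours ≥ 2, starts repeating the rumor.
  Omar: 3 of 4 neighbours < 4, holds.
  Pia: 2 of 3 neighbours < 3, holds.
Round 6 — no new spreads; cascade stops.

6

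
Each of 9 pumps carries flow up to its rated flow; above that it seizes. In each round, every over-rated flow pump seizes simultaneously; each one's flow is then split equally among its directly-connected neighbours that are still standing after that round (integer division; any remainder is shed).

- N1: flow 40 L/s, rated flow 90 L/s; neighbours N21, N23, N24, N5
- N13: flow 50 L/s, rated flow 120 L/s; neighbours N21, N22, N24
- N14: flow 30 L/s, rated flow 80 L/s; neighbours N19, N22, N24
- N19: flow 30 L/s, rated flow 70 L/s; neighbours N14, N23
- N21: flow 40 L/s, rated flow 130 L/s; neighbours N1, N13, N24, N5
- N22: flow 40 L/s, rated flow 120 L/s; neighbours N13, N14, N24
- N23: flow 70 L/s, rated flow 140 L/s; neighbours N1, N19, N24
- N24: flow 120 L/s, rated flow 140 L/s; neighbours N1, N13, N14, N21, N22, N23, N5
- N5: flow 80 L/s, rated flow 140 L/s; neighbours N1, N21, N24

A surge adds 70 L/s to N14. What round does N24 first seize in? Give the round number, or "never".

Round 1 — N14 at 100 > 80. N14 seizes.
  N14 sheds 100 L/s to N19, N22, N24: 33 each (1 lost).
    N19: 30+33 = 63 ≤ 70
    N22: 40+33 = 73 ≤ 120
    N24: 120+33 = 153 > 140
Round 2 — N24 seizes.
  N24 sheds 153 L/s to N1, N13, N21, N22, N23, N5: 25 each (3 lost).
    N1: 40+25 = 65 ≤ 90
    N13: 50+25 = 75 ≤ 120
    N21: 40+25 = 65 ≤ 130
    N22: 73+25 = 98 ≤ 120
    N23: 70+25 = 95 ≤ 140
    N5: 80+25 = 105 ≤ 140
No further seizures.

2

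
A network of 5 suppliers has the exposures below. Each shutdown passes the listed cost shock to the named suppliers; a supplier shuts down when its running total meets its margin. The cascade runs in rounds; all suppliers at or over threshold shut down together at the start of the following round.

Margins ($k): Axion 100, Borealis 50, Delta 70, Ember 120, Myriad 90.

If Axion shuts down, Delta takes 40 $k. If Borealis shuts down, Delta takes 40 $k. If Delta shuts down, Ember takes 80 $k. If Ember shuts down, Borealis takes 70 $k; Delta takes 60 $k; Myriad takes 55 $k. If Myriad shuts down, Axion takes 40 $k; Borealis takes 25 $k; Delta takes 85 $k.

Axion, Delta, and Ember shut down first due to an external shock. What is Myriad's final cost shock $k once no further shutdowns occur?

Round 1 — Axion, Delta, Ember shut down (initial).
  Borealis: +70 → 70 ≥ 50
  Myriad: +55 → 55 < 90
Round 2 — Borealis shuts down.
No further shutdowns.

55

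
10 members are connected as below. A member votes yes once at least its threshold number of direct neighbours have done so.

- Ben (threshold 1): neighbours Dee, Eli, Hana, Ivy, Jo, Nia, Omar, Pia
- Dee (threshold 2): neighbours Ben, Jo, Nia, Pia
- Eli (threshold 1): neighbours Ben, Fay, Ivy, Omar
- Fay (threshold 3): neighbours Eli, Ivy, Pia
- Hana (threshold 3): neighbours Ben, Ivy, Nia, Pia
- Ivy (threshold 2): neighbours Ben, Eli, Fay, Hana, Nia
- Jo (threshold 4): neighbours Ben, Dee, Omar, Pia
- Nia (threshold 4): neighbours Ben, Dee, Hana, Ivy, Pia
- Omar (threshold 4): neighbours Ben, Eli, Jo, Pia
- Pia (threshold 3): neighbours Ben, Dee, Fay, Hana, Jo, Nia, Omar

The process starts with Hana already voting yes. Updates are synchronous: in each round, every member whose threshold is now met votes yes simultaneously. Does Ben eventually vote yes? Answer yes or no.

yes

Round 1 — Hana votes yes (initial).
Round 2 — checking thresholds:
  Ben: 1 of 8 neighbours ≥ 1, votes yes.
  Ivy: 1 of 5 neighbours < 2, holds.
  Nia: 1 of 5 neighbours < 4, holds.
  Pia: 1 of 7 neighbours < 3, holds.
Round 3 — checking thresholds:
  Dee: 1 of 4 neighbours < 2, holds.
  Eli: 1 of 4 neighbours ≥ 1, votes yes.
  Ivy: 2 of 5 neighbours ≥ 2, votes yes.
  Jo: 1 of 4 neighbours < 4, holds.
  Nia: 2 of 5 neighbours < 4, holds.
  Omar: 1 of 4 neighbours < 4, holds.
  Pia: 2 of 7 neighbours < 3, holds.
Round 4 — no new yes votes; cascade stops.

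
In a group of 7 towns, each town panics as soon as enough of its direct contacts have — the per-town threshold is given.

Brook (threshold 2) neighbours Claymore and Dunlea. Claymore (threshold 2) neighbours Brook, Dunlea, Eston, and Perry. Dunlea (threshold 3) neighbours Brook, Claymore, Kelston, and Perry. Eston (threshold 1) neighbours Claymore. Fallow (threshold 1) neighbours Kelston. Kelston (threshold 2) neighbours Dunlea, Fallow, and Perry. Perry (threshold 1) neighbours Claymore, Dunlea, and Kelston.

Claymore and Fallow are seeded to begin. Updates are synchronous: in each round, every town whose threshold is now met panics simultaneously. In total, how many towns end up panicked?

Round 1 — Claymore, Fallow panic (initial).
Round 2 — checking thresholds:
  Brook: 1 of 2 neighbours < 2, not yet.
  Dunlea: 1 of 4 neighbours < 3, not yet.
  Eston: 1 of 1 neighbours ≥ 1, panics.
  Kelston: 1 of 3 neighbours < 2, not yet.
  Perry: 1 of 3 neighbours ≥ 1, panics.
Round 3 — checking thresholds:
  Brook: 1 of 2 neighbours < 2, not yet.
  Dunlea: 2 of 4 neighbours < 3, not yet.
  Kelston: 2 of 3 neighbours ≥ 2, panics.
Round 4 — checking thresholds:
  Brook: 1 of 2 neighbours < 2, not yet.
  Dunlea: 3 of 4 neighbours ≥ 3, panics.
Round 5 — checking thresholds:
  Brook: 2 of 2 neighbours ≥ 2, panics.
Round 6 — no new panics; cascade stops.

7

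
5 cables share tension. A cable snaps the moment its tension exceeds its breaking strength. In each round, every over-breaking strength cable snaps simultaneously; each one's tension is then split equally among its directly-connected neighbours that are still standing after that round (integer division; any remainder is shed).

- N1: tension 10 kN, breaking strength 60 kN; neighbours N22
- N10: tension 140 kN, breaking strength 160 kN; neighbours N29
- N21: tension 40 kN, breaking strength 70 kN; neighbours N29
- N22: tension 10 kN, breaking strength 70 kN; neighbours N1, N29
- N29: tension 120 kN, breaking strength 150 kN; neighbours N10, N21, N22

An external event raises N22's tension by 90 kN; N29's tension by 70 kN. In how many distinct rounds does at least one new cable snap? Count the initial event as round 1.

2

Round 1 — N22 at 100 > 70; N29 at 190 > 150. N22, N29 snap.
  N22 sheds 100 kN to N1: 100 each.
    N1: 10+100 = 110 > 60
  N29 sheds 190 kN to N10, N21: 95 each.
    N10: 140+95 = 235 > 160
    N21: 40+95 = 135 > 70
Round 2 — N1, N10, N21 snap.
  N1 sheds 110 kN: no online neighbours, lost.
  N10 sheds 235 kN: no online neighbours, lost.
  N21 sheds 135 kN: no online neighbours, lost.
No further breaks.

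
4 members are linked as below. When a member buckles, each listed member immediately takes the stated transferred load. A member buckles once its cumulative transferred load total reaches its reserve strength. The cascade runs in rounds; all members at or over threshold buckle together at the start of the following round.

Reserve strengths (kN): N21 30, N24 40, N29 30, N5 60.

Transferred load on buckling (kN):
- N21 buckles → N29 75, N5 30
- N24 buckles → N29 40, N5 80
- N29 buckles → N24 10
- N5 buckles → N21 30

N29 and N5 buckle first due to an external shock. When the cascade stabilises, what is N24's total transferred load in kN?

Round 1 — N29, N5 buckle (initial).
  N21: +30 → 30 ≥ 30
  N24: +10 → 10 < 40
Round 2 — N21 buckles.
No further bucklings.

10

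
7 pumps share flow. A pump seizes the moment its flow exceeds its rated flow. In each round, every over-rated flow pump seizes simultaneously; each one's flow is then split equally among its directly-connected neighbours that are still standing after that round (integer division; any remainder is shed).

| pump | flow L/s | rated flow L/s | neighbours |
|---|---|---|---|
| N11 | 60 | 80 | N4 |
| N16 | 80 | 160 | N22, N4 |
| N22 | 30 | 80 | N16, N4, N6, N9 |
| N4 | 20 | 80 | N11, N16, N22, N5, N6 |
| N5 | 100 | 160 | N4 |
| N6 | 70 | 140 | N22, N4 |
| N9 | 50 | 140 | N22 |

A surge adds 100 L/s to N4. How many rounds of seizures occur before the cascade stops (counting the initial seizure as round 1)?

2

Round 1 — N4 at 120 > 80. N4 seizes.
  N4 sheds 120 L/s to N11, N16, N22, N5, N6: 24 each.
    N11: 60+24 = 84 > 80
    N16: 80+24 = 104 ≤ 160
    N22: 30+24 = 54 ≤ 80
    N5: 100+24 = 124 ≤ 160
    N6: 70+24 = 94 ≤ 140
Round 2 — N11 seizes.
  N11 sheds 84 L/s: no online neighbours, lost.
No further seizures.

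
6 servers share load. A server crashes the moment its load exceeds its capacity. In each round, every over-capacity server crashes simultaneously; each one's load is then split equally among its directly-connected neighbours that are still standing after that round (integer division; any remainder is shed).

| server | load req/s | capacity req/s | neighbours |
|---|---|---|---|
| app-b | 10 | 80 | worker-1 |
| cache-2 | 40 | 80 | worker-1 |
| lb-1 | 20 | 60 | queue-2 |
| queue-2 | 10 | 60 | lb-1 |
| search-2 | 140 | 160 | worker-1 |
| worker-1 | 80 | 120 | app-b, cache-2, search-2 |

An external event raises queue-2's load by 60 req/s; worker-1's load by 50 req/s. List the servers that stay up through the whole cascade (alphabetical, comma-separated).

app-b

Round 1 — queue-2 at 70 > 60; worker-1 at 130 > 120. queue-2, worker-1 crash.
  queue-2 sheds 70 req/s to lb-1: 70 each.
    lb-1: 20+70 = 90 > 60
  worker-1 sheds 130 req/s to app-b, cache-2, search-2: 43 each (1 lost).
    app-b: 10+43 = 53 ≤ 80
    cache-2: 40+43 = 83 > 80
    search-2: 140+43 = 183 > 160
Round 2 — cache-2, lb-1, search-2 crash.
  cache-2 sheds 83 req/s: no online neighbours, lost.
  lb-1 sheds 90 req/s: no online neighbours, lost.
  search-2 sheds 183 req/s: no online neighbours, lost.
No further crashes.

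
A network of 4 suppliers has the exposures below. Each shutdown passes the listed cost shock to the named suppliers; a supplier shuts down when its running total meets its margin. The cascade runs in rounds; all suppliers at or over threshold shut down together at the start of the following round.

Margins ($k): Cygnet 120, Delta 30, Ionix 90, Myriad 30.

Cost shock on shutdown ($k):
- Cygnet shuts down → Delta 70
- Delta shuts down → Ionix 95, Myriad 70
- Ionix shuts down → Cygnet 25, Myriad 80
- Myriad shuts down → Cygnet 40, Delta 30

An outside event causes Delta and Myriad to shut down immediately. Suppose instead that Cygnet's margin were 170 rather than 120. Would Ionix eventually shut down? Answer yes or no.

yes

With Cygnet's margin at 170:
Round 1 — Delta, Myriad shut down (initial).
  Cygnet: +40 → 40 < 170
  Ionix: +95 → 95 ≥ 90
Round 2 — Ionix shuts down.
  Cygnet: +25 → 65 < 170
No further shutdowns.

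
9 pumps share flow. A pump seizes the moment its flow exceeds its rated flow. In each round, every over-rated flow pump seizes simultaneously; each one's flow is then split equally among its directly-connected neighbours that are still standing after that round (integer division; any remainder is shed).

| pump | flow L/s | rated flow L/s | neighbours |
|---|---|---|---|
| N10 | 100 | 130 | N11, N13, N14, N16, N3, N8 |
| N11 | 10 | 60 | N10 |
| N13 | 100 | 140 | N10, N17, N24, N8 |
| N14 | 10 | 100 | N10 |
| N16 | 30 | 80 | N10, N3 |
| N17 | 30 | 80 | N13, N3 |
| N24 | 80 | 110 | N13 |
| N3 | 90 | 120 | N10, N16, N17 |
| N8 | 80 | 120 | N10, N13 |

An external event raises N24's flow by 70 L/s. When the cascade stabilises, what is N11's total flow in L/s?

55

Round 1 — N24 at 150 > 110. N24 seizes.
  N24 sheds 150 L/s to N13: 150 each.
    N13: 100+150 = 250 > 140
Round 2 — N13 seizes.
  N13 sheds 250 L/s to N10, N17, N8: 83 each (1 lost).
    N10: 100+83 = 183 > 130
    N17: 30+83 = 113 > 80
    N8: 80+83 = 163 > 120
Round 3 — N10, N17, N8 seize.
  N10 sheds 183 L/s to N11, N14, N16, N3: 45 each (3 lost).
    N11: 10+45 = 55 ≤ 60
    N14: 10+45 = 55 ≤ 100
    N16: 30+45 = 75 ≤ 80
    N3: 90+45 = 135 > 120
  N17 sheds 113 L/s to N3: 113 each.
    N3: 135+113 = 248 > 120
  N8 sheds 163 L/s: no online neighbours, lost.
Round 4 — N3 seizes.
  N3 sheds 248 L/s to N16: 248 each.
    N16: 75+248 = 323 > 80
Round 5 — N16 seizes.
  N16 sheds 323 L/s: no online neighbours, lost.
No further seizures.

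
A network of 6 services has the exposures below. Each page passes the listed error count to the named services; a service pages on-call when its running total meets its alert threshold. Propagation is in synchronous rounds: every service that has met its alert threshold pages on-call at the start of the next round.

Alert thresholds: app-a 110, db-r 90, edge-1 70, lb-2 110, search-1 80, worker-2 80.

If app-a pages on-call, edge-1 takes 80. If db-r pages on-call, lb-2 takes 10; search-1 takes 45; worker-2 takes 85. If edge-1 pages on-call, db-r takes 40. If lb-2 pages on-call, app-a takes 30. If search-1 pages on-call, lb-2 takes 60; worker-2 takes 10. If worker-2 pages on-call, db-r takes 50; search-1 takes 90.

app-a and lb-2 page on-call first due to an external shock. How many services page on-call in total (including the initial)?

3

Round 1 — app-a, lb-2 page on-call (initial).
  edge-1: +80 → 80 ≥ 70
Round 2 — edge-1 pages on-call.
  db-r: +40 → 40 < 90
No further pages.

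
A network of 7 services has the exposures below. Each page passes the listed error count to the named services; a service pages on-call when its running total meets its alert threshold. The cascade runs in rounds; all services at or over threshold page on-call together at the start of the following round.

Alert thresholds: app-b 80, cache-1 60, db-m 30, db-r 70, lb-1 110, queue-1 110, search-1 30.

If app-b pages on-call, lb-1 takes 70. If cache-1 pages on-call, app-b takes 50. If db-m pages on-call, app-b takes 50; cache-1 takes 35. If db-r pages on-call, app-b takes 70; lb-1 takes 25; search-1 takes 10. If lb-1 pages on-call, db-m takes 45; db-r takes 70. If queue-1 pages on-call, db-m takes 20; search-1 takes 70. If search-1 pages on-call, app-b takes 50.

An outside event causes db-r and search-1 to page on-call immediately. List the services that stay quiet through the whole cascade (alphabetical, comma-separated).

cache-1, db-m, lb-1, queue-1

Round 1 — db-r, search-1 page on-call (initial).
  app-b: +70+50 → 120 ≥ 80
  lb-1: +25 → 25 < 110
Round 2 — app-b pages on-call.
  lb-1: +70 → 95 < 110
No further pages.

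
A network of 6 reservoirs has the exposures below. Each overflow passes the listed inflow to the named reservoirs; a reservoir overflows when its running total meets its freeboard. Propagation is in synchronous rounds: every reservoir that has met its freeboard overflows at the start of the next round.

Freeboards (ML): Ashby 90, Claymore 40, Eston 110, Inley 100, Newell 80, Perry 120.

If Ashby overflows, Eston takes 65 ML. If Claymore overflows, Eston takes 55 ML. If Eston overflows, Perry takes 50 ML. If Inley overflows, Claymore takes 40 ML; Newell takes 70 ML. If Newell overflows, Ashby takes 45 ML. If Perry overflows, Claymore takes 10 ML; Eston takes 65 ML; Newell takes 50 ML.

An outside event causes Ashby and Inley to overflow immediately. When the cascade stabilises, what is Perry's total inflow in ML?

50

Round 1 — Ashby, Inley overflow (initial).
  Claymore: +40 → 40 ≥ 40
  Eston: +65 → 65 < 110
  Newell: +70 → 70 < 80
Round 2 — Claymore overflows.
  Eston: +55 → 120 ≥ 110
Round 3 — Eston overflows.
  Perry: +50 → 50 < 120
No further overflows.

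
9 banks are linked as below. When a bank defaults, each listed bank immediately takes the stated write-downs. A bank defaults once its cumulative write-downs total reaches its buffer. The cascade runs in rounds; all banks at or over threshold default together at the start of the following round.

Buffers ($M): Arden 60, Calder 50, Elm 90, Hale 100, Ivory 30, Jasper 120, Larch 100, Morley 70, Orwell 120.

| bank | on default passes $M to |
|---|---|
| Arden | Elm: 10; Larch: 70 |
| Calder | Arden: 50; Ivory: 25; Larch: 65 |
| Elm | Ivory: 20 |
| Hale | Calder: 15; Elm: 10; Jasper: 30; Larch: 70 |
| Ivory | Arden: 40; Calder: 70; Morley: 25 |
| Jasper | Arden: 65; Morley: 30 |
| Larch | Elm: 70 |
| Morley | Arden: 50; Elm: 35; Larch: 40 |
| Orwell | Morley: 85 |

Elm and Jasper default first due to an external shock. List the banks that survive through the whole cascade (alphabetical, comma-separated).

Round 1 — Elm, Jasper default (initial).
  Arden: +65 → 65 ≥ 60
  Ivory: +20 → 20 < 30
  Morley: +30 → 30 < 70
Round 2 — Arden defaults.
  Larch: +70 → 70 < 100
No further defaults.

Calder, Hale, Ivory, Larch, Morley, Orwell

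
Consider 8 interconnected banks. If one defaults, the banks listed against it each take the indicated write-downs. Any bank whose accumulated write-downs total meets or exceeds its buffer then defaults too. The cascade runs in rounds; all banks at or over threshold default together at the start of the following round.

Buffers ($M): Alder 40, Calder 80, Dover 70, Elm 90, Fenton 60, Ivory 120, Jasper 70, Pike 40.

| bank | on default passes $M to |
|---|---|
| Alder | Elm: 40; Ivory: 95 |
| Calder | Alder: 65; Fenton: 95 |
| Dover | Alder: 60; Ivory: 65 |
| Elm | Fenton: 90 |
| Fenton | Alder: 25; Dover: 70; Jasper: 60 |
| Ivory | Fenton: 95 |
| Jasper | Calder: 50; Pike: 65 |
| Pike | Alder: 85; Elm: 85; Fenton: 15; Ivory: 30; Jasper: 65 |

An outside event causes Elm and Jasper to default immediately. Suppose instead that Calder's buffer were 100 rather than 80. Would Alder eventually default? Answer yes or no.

With Calder's buffer at 100:
Round 1 — Elm, Jasper default (initial).
  Calder: +50 → 50 < 100
  Fenton: +90 → 90 ≥ 60
  Pike: +65 → 65 ≥ 40
Round 2 — Fenton, Pike default.
  Alder: +25+85 → 110 ≥ 40
  Dover: +70 → 70 ≥ 70
  Ivory: +30 → 30 < 120
Round 3 — Alder, Dover default.
  Ivory: +95+65 → 190 ≥ 120
Round 4 — Ivory defaults.
No further defaults.

yes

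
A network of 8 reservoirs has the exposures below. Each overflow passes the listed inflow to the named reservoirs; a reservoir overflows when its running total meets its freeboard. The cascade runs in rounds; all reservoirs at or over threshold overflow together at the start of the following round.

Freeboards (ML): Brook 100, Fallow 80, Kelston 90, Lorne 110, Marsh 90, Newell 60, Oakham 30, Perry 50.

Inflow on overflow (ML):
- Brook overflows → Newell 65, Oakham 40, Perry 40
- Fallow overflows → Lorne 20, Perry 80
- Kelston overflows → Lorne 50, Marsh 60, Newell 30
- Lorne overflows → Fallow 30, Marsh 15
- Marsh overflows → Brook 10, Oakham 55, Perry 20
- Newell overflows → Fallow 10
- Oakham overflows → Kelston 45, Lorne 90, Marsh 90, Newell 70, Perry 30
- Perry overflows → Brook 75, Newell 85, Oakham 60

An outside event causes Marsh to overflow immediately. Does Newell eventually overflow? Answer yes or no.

yes

Round 1 — Marsh overflows (initial).
  Brook: +10 → 10 < 100
  Oakham: +55 → 55 ≥ 30
  Perry: +20 → 20 < 50
Round 2 — Oakham overflows.
  Kelston: +45 → 45 < 90
  Lorne: +90 → 90 < 110
  Newell: +70 → 70 ≥ 60
  Perry: +30 → 50 ≥ 50
Round 3 — Newell, Perry overflow.
  Brook: +75 → 85 < 100
  Fallow: +10 → 10 < 80
No further overflows.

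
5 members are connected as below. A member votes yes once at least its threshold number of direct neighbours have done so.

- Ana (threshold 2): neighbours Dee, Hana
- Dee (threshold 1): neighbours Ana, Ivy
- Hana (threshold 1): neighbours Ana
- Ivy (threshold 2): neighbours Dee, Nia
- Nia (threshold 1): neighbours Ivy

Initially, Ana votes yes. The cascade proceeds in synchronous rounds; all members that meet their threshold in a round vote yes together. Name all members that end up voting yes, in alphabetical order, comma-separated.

Ana, Dee, Hana

Round 1 — Ana votes yes (initial).
Round 2 — checking thresholds:
  Dee: 1 of 2 neighbours ≥ 1, votes yes.
  Hana: 1 of 1 neighbours ≥ 1, votes yes.
Round 3 — no new yes votes; cascade stops.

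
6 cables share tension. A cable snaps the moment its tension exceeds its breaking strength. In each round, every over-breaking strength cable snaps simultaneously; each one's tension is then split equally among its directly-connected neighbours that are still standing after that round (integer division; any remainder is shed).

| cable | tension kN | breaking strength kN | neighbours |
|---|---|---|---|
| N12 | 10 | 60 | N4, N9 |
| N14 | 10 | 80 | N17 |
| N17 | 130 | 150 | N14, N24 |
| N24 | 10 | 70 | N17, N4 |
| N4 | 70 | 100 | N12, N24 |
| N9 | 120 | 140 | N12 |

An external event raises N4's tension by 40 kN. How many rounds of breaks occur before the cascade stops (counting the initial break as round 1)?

Round 1 — N4 at 110 > 100. N4 snaps.
  N4 sheds 110 kN to N12, N24: 55 each.
    N12: 10+55 = 65 > 60
    N24: 10+55 = 65 ≤ 70
Round 2 — N12 snaps.
  N12 sheds 65 kN to N9: 65 each.
    N9: 120+65 = 185 > 140
Round 3 — N9 snaps.
  N9 sheds 185 kN: no online neighbours, lost.
No further breaks.

3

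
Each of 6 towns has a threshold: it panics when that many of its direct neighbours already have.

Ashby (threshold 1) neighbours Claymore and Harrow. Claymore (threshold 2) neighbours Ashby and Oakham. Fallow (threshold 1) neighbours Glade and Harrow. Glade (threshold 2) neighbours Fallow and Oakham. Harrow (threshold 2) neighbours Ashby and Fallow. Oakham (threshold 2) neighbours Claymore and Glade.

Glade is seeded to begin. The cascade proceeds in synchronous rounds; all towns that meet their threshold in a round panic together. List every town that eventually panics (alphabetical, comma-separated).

Fallow, Glade

Round 1 — Glade panics (initial).
Round 2 — checking thresholds:
  Fallow: 1 of 2 neighbours ≥ 1, panics.
  Oakham: 1 of 2 neighbours < 2, holds.
Round 3 — no new panics; cascade stops.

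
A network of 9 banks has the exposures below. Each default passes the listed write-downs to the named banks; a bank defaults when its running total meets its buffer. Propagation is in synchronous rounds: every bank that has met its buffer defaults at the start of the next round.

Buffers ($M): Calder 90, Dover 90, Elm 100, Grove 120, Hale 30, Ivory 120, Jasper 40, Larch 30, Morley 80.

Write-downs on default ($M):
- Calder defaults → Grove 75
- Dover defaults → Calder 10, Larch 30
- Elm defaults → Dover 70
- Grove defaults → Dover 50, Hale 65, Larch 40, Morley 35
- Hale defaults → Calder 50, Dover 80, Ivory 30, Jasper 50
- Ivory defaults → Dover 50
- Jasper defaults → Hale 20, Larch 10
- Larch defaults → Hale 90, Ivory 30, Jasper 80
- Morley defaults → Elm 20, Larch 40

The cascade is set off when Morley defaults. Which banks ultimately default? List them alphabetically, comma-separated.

Hale, Jasper, Larch, Morley

Round 1 — Morley defaults (initial).
  Elm: +20 → 20 < 100
  Larch: +40 → 40 ≥ 30
Round 2 — Larch defaults.
  Hale: +90 → 90 ≥ 30
  Ivory: +30 → 30 < 120
  Jasper: +80 → 80 ≥ 40
Round 3 — Hale, Jasper default.
  Calder: +50 → 50 < 90
  Dover: +80 → 80 < 90
  Ivory: +30 → 60 < 120
No further defaults.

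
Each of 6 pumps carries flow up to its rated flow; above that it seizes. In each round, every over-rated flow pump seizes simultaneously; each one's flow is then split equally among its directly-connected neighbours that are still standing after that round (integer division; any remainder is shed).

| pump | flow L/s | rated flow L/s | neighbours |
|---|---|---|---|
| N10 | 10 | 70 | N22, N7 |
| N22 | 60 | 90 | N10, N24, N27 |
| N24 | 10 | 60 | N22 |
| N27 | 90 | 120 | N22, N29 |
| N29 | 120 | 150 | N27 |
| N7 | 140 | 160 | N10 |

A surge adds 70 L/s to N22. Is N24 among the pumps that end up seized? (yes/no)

Round 1 — N22 at 130 > 90. N22 seizes.
  N22 sheds 130 L/s to N10, N24, N27: 43 each (1 lost).
    N10: 10+43 = 53 ≤ 70
    N24: 10+43 = 53 ≤ 60
    N27: 90+43 = 133 > 120
Round 2 — N27 seizes.
  N27 sheds 133 L/s to N29: 133 each.
    N29: 120+133 = 253 > 150
Round 3 — N29 seizes.
  N29 sheds 253 L/s: no online neighbours, lost.
No further seizures.

no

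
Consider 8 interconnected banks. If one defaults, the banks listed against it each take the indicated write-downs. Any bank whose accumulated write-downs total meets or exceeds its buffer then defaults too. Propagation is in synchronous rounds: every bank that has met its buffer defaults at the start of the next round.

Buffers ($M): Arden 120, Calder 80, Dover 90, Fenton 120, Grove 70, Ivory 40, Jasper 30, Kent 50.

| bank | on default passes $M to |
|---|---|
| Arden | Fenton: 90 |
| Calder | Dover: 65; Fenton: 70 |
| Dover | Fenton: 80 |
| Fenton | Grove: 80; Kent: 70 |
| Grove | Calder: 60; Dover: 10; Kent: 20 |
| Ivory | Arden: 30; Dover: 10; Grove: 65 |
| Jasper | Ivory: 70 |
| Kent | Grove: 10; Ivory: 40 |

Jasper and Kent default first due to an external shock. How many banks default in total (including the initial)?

Round 1 — Jasper, Kent default (initial).
  Grove: +10 → 10 < 70
  Ivory: +70+40 → 110 ≥ 40
Round 2 — Ivory defaults.
  Arden: +30 → 30 < 120
  Dover: +10 → 10 < 90
  Grove: +65 → 75 ≥ 70
Round 3 — Grove defaults.
  Calder: +60 → 60 < 80
  Dover: +10 → 20 < 90
No further defaults.

4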